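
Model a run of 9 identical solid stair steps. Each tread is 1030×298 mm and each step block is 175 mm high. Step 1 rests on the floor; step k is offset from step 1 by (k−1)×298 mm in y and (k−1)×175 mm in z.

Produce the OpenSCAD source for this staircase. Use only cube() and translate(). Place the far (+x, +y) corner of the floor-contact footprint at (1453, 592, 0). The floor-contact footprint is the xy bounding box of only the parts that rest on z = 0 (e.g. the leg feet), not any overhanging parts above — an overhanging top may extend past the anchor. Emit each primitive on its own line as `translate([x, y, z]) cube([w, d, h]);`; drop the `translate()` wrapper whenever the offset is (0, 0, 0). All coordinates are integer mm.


translate([423, 294, 0]) cube([1030, 298, 175]);
translate([423, 592, 175]) cube([1030, 298, 175]);
translate([423, 890, 350]) cube([1030, 298, 175]);
translate([423, 1188, 525]) cube([1030, 298, 175]);
translate([423, 1486, 700]) cube([1030, 298, 175]);
translate([423, 1784, 875]) cube([1030, 298, 175]);
translate([423, 2082, 1050]) cube([1030, 298, 175]);
translate([423, 2380, 1225]) cube([1030, 298, 175]);
translate([423, 2678, 1400]) cube([1030, 298, 175]);


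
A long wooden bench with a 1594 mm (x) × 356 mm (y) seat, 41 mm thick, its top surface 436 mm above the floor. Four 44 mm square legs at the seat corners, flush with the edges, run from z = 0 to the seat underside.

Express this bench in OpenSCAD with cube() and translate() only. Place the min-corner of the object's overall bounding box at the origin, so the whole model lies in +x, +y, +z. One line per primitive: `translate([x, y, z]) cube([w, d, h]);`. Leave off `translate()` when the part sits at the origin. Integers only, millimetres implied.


translate([0, 0, 395]) cube([1594, 356, 41]);
cube([44, 44, 395]);
translate([0, 312, 0]) cube([44, 44, 395]);
translate([1550, 0, 0]) cube([44, 44, 395]);
translate([1550, 312, 0]) cube([44, 44, 395]);


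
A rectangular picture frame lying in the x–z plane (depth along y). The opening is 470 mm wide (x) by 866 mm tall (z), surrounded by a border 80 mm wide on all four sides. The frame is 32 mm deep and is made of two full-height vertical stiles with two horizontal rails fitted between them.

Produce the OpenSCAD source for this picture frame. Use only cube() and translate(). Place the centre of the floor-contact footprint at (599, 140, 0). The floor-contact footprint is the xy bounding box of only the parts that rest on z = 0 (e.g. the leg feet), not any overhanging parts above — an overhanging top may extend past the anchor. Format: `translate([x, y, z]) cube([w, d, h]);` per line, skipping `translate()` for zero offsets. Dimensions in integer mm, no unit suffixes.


translate([284, 124, 0]) cube([80, 32, 1026]);
translate([834, 124, 0]) cube([80, 32, 1026]);
translate([364, 124, 0]) cube([470, 32, 80]);
translate([364, 124, 946]) cube([470, 32, 80]);


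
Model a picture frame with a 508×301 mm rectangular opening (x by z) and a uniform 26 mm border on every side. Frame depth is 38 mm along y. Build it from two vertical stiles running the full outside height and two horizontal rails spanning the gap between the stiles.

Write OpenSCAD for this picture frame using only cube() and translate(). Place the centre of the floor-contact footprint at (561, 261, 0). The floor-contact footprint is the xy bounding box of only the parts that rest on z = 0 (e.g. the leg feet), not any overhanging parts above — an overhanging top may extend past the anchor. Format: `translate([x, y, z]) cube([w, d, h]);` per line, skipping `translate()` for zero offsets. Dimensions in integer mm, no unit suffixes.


translate([281, 242, 0]) cube([26, 38, 353]);
translate([815, 242, 0]) cube([26, 38, 353]);
translate([307, 242, 0]) cube([508, 38, 26]);
translate([307, 242, 327]) cube([508, 38, 26]);


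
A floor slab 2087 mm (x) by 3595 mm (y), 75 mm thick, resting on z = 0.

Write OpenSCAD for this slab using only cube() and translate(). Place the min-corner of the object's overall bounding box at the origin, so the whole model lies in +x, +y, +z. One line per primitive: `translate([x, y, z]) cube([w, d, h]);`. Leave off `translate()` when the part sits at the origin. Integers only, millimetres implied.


cube([2087, 3595, 75]);


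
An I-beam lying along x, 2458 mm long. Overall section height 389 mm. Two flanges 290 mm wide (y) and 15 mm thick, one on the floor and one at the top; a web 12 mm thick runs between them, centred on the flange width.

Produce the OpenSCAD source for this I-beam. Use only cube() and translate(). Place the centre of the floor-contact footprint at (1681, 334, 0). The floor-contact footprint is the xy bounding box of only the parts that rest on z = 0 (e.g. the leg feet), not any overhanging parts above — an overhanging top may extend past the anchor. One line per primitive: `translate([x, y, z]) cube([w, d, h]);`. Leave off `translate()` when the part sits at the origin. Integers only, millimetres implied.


translate([452, 189, 0]) cube([2458, 290, 15]);
translate([452, 328, 15]) cube([2458, 12, 359]);
translate([452, 189, 374]) cube([2458, 290, 15]);


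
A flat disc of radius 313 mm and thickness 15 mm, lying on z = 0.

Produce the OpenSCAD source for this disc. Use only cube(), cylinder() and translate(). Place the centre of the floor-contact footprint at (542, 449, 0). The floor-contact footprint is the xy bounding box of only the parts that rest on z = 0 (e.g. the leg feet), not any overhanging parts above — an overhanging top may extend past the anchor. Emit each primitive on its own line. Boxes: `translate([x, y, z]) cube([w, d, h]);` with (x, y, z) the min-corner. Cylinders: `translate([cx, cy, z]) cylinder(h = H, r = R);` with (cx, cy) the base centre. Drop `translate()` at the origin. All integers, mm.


translate([542, 449, 0]) cylinder(h = 15, r = 313);


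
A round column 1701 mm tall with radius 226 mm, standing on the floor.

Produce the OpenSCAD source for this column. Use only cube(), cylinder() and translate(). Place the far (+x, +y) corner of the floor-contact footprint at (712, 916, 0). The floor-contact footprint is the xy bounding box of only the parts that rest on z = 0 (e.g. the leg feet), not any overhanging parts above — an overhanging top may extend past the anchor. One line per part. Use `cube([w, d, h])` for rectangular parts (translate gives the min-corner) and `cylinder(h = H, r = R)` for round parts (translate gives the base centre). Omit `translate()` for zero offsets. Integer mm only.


translate([486, 690, 0]) cylinder(h = 1701, r = 226);


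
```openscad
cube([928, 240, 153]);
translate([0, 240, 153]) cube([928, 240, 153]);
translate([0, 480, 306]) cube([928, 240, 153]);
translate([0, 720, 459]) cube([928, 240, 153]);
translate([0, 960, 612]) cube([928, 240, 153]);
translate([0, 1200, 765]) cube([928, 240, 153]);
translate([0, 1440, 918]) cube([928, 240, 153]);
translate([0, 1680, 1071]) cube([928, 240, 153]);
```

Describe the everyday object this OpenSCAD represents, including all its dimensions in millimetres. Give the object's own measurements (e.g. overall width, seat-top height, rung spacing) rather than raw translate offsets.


A straight staircase of 8 solid steps. Each step is 928 mm wide (x), 240 mm deep (y, the going) and 153 mm tall (the rise). The first step rests on the floor; each subsequent step sits one going further in +y and one rise higher in +z, directly behind and above the previous step with no overlap.


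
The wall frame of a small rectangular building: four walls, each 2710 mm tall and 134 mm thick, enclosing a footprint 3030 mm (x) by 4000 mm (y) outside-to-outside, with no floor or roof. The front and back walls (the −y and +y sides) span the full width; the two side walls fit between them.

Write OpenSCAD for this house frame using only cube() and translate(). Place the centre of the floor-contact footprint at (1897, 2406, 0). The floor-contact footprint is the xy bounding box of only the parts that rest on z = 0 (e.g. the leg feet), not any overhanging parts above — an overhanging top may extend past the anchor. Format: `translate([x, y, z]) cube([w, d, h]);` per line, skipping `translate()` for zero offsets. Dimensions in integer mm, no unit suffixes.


translate([382, 406, 0]) cube([3030, 134, 2710]);
translate([382, 4272, 0]) cube([3030, 134, 2710]);
translate([382, 540, 0]) cube([134, 3732, 2710]);
translate([3278, 540, 0]) cube([134, 3732, 2710]);


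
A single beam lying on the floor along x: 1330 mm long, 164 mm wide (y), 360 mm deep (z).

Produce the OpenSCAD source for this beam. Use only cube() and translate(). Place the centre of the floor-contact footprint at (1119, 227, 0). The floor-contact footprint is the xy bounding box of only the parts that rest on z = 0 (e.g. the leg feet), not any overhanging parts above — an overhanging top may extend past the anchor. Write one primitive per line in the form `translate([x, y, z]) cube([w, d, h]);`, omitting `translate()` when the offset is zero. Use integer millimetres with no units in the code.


translate([454, 145, 0]) cube([1330, 164, 360]);


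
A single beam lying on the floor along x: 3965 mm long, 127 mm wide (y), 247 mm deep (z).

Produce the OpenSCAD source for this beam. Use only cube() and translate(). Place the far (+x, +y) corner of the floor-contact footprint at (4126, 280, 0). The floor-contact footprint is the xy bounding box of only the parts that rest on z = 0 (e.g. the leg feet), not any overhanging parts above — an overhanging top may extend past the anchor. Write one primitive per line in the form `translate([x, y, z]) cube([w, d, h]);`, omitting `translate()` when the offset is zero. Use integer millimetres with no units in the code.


translate([161, 153, 0]) cube([3965, 127, 247]);


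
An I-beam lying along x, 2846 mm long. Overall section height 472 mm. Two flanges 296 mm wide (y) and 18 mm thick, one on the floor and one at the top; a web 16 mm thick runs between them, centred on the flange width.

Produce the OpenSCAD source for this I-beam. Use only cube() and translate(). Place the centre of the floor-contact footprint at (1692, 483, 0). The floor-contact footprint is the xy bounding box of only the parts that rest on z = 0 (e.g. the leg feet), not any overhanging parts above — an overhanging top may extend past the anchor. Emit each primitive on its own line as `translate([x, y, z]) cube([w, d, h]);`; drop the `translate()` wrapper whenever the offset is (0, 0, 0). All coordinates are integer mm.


translate([269, 335, 0]) cube([2846, 296, 18]);
translate([269, 475, 18]) cube([2846, 16, 436]);
translate([269, 335, 454]) cube([2846, 296, 18]);


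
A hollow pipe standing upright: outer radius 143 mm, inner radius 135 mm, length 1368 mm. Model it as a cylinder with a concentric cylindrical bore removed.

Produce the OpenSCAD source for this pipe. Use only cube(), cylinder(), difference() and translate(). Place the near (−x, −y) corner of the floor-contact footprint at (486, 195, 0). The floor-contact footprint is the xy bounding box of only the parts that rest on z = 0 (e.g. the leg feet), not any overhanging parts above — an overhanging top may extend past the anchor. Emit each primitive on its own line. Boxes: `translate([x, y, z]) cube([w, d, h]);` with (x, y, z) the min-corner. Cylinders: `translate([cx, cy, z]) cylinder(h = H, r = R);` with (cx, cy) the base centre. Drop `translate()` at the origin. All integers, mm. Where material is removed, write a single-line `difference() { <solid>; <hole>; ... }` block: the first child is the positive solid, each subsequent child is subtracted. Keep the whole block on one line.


difference() { translate([629, 338, 0]) cylinder(h = 1368, r = 143); translate([629, 338, 0]) cylinder(h = 1368, r = 135); }


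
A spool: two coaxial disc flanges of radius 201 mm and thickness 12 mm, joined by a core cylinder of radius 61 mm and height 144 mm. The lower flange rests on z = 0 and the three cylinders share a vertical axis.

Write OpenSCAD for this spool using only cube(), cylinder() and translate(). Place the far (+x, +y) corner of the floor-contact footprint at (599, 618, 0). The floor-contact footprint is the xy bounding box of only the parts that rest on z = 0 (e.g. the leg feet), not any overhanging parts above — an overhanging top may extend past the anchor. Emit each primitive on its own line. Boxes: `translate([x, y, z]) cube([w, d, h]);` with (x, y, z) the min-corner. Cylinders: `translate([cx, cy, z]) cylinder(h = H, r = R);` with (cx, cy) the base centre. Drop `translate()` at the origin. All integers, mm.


translate([398, 417, 0]) cylinder(h = 12, r = 201);
translate([398, 417, 12]) cylinder(h = 144, r = 61);
translate([398, 417, 156]) cylinder(h = 12, r = 201);


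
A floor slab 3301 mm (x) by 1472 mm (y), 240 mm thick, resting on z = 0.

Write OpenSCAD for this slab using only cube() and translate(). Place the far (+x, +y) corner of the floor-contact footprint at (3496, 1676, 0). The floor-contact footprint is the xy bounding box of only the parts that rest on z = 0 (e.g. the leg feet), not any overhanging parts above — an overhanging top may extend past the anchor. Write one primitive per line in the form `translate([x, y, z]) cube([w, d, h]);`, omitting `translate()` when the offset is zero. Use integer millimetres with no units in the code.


translate([195, 204, 0]) cube([3301, 1472, 240]);


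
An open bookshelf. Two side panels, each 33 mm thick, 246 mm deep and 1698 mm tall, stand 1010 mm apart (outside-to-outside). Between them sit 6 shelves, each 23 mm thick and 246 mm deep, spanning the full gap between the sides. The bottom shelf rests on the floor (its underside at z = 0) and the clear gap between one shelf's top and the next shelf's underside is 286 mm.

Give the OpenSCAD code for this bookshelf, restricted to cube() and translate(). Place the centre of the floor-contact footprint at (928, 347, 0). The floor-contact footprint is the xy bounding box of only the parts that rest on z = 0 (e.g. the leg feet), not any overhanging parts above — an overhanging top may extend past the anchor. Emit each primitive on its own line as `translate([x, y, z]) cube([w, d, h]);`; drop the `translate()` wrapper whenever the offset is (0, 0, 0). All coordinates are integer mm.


translate([423, 224, 0]) cube([33, 246, 1698]);
translate([1400, 224, 0]) cube([33, 246, 1698]);
translate([456, 224, 0]) cube([944, 246, 23]);
translate([456, 224, 309]) cube([944, 246, 23]);
translate([456, 224, 618]) cube([944, 246, 23]);
translate([456, 224, 927]) cube([944, 246, 23]);
translate([456, 224, 1236]) cube([944, 246, 23]);
translate([456, 224, 1545]) cube([944, 246, 23]);


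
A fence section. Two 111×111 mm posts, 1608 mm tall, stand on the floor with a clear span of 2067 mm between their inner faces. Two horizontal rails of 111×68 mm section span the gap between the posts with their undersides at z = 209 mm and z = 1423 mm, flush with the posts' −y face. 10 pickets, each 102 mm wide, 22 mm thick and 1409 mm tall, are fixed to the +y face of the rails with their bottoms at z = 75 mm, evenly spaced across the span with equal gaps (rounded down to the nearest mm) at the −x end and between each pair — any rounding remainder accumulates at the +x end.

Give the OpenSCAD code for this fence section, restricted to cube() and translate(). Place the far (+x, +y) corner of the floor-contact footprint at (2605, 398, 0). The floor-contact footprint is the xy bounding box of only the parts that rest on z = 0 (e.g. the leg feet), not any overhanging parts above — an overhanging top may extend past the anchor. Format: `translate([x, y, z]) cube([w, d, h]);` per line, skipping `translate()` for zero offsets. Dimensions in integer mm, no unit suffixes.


translate([316, 287, 0]) cube([111, 111, 1608]);
translate([2494, 287, 0]) cube([111, 111, 1608]);
translate([427, 287, 209]) cube([2067, 111, 68]);
translate([427, 287, 1423]) cube([2067, 111, 68]);
translate([522, 398, 75]) cube([102, 22, 1409]);
translate([719, 398, 75]) cube([102, 22, 1409]);
translate([916, 398, 75]) cube([102, 22, 1409]);
translate([1113, 398, 75]) cube([102, 22, 1409]);
translate([1310, 398, 75]) cube([102, 22, 1409]);
translate([1507, 398, 75]) cube([102, 22, 1409]);
translate([1704, 398, 75]) cube([102, 22, 1409]);
translate([1901, 398, 75]) cube([102, 22, 1409]);
translate([2098, 398, 75]) cube([102, 22, 1409]);
translate([2295, 398, 75]) cube([102, 22, 1409]);


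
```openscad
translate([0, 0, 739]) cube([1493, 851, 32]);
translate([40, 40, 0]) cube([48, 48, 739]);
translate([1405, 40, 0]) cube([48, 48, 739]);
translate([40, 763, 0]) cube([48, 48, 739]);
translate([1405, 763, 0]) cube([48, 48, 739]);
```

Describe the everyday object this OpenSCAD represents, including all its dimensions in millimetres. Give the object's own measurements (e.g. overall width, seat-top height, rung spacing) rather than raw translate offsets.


A rectangular dining table. The top is 1493×851×32 mm with its upper surface at z = 771 mm. It stands on four 48×48 mm square legs, each inset 40 mm from the nearest pair of top edges, running from the floor to the underside of the top.


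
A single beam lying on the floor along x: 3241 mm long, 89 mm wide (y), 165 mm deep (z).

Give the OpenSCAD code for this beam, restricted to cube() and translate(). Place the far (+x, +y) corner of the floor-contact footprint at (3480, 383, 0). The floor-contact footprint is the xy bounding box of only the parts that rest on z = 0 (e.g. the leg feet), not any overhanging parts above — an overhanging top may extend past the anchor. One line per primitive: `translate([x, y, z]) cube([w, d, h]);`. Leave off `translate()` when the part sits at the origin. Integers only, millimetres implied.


translate([239, 294, 0]) cube([3241, 89, 165]);


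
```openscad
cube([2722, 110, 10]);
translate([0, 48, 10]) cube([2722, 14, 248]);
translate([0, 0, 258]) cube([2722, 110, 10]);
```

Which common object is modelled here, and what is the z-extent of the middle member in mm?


An I-beam. The web height is 248 mm.

Two wide flanges with a thin centred web — an I-beam. Overall 268 mm minus two 10 mm flanges gives a web of 268 − 2·10 = 248 mm.


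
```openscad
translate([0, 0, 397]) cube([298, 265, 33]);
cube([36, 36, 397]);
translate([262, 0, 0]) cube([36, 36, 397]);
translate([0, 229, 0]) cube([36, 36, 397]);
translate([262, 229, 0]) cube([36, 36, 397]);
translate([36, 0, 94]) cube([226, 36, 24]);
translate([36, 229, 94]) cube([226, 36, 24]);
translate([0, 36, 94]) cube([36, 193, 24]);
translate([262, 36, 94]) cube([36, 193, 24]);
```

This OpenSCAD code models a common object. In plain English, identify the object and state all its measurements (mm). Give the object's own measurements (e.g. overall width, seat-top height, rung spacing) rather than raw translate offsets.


A four-legged stool. The seat is a 298×265×33 mm slab whose top surface is at z = 430 mm; four square legs, each 36×36 mm in cross-section, run from the floor (z = 0) to the underside of the seat, each flush with a corner of the seat. Four stretchers, 36 mm wide and 24 mm tall, connect adjacent legs with their undersides at z = 94 mm, each running between the inner faces of the legs it joins and aligned with the legs' outer faces on the other axis.


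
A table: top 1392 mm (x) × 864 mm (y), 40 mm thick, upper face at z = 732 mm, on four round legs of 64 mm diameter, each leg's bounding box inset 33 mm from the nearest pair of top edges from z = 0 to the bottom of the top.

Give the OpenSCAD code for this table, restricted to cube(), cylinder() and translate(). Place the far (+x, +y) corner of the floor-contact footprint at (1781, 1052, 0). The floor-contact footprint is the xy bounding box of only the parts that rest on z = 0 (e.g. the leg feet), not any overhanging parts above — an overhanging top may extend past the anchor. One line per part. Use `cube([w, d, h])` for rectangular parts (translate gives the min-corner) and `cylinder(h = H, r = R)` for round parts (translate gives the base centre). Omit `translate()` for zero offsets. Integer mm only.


// leg_h = 732 - 40 = 692
translate([422, 221, 692]) cube([1392, 864, 40]);
translate([487, 286, 0]) cylinder(h = 692, r = 32);
translate([1749, 286, 0]) cylinder(h = 692, r = 32);
translate([487, 1020, 0]) cylinder(h = 692, r = 32);
translate([1749, 1020, 0]) cylinder(h = 692, r = 32);


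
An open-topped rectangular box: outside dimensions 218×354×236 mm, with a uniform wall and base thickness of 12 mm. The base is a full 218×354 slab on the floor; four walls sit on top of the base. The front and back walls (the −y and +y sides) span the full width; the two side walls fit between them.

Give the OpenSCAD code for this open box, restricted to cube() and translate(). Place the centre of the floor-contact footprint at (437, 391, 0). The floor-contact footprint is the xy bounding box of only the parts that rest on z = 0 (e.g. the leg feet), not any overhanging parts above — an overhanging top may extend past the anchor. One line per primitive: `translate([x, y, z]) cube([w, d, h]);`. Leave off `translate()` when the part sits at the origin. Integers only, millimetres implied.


translate([328, 214, 0]) cube([218, 354, 12]);
translate([328, 214, 12]) cube([218, 12, 224]);
translate([328, 556, 12]) cube([218, 12, 224]);
translate([328, 226, 12]) cube([12, 330, 224]);
translate([534, 226, 12]) cube([12, 330, 224]);


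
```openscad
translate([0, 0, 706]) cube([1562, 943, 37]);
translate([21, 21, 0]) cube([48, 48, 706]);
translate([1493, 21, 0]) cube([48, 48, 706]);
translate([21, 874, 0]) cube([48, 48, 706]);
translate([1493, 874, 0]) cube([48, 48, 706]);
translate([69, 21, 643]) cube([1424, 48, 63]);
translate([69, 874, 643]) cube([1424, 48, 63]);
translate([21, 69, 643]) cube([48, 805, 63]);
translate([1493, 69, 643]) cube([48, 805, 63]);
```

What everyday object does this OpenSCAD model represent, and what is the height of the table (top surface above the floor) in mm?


A table. The table height is 743 mm.

A 1562×943×37 slab sits at z = 706 on four 48 mm square posts — a table. The top surface is at 706 + 37 = 743 mm.


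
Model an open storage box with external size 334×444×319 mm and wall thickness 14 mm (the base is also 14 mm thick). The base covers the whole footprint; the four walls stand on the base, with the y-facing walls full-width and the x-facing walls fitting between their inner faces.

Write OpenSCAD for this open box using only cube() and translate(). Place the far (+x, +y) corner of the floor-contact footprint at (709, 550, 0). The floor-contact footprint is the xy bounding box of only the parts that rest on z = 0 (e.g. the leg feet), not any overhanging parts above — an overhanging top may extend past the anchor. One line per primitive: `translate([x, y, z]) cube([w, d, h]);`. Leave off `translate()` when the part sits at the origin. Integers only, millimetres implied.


translate([375, 106, 0]) cube([334, 444, 14]);
translate([375, 106, 14]) cube([334, 14, 305]);
translate([375, 536, 14]) cube([334, 14, 305]);
translate([375, 120, 14]) cube([14, 416, 305]);
translate([695, 120, 14]) cube([14, 416, 305]);


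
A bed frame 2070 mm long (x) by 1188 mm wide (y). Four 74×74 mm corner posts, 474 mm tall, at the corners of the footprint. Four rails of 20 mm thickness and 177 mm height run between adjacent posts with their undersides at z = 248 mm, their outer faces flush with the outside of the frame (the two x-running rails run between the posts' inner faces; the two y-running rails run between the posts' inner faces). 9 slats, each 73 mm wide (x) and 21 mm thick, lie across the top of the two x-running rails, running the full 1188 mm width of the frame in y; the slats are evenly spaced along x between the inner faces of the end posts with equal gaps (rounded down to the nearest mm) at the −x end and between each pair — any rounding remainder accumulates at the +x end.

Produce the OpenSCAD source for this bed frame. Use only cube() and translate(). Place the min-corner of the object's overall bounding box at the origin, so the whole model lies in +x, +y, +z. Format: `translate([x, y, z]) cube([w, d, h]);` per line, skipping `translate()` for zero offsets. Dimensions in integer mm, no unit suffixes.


// slat z = rail_z + rail_h = 248 + 177 = 425
// slat gap = ⌊(1922 − 9·73) / 10⌋ = 126
cube([74, 74, 474]);
translate([0, 1114, 0]) cube([74, 74, 474]);
translate([1996, 0, 0]) cube([74, 74, 474]);
translate([1996, 1114, 0]) cube([74, 74, 474]);
translate([74, 0, 248]) cube([1922, 20, 177]);
translate([74, 1168, 248]) cube([1922, 20, 177]);
translate([0, 74, 248]) cube([20, 1040, 177]);
translate([2050, 74, 248]) cube([20, 1040, 177]);
translate([200, 0, 425]) cube([73, 1188, 21]);
translate([399, 0, 425]) cube([73, 1188, 21]);
translate([598, 0, 425]) cube([73, 1188, 21]);
translate([797, 0, 425]) cube([73, 1188, 21]);
translate([996, 0, 425]) cube([73, 1188, 21]);
translate([1195, 0, 425]) cube([73, 1188, 21]);
translate([1394, 0, 425]) cube([73, 1188, 21]);
translate([1593, 0, 425]) cube([73, 1188, 21]);
translate([1792, 0, 425]) cube([73, 1188, 21]);


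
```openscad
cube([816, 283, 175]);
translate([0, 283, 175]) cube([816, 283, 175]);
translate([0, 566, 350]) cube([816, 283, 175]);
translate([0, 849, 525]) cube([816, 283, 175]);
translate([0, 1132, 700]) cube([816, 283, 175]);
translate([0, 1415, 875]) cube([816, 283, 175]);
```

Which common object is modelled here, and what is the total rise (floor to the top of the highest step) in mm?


A staircase. The total rise is 1050 mm.

6 identical blocks, each offset up and back from the previous — a staircase. Each step is 175 mm tall and there are 6 of them, so the total rise is 6 × 175 = 1050 mm.


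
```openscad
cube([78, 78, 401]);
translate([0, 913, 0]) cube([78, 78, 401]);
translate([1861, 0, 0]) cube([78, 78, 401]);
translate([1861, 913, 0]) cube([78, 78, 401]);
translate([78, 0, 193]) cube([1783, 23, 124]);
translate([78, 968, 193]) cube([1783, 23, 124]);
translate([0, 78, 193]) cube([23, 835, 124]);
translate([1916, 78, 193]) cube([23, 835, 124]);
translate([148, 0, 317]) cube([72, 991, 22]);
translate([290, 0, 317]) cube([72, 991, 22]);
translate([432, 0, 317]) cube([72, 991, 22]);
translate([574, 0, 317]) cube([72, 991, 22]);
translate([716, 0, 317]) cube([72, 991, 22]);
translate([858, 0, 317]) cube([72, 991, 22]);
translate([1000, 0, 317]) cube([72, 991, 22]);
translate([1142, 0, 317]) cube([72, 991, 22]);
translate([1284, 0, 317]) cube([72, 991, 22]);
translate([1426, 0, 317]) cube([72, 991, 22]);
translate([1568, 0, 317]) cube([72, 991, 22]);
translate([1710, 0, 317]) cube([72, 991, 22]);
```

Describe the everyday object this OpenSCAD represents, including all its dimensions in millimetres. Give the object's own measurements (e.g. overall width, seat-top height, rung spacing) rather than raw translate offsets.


A bed frame 1939 mm long (x) by 991 mm wide (y). Four 78×78 mm corner posts, 401 mm tall, at the corners of the footprint. Four rails of 23 mm thickness and 124 mm height run between adjacent posts with their undersides at z = 193 mm, their outer faces flush with the outside of the frame (the two x-running rails run between the posts' inner faces; the two y-running rails run between the posts' inner faces). 12 slats, each 72 mm wide (x) and 22 mm thick, lie across the top of the two x-running rails, running the full 991 mm width of the frame in y; along x they sit between the end posts with a 70 mm gap after the −x posts and between neighbouring slats, leaving 79 mm before the +x posts.


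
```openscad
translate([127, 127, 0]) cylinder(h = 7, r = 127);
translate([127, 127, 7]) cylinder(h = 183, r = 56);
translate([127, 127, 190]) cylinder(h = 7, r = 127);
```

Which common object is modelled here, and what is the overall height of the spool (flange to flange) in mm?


A spool. The overall height is 197 mm.

Three coaxial cylinders, large–small–large — a spool. Two 7 mm flanges and a 183 mm core give 7 + 183 + 7 = 197 mm.


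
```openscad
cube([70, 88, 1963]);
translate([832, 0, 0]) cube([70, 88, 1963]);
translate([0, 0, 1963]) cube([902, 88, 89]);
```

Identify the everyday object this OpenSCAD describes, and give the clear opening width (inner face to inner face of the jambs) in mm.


A door frame. The clear opening width is 762 mm.

Two 1963 mm tall posts with a header on top — a door frame. The left jamb is 70 mm wide at x = 0; the right jamb starts at x = 832. The clear opening is 832 − 70 = 762 mm.


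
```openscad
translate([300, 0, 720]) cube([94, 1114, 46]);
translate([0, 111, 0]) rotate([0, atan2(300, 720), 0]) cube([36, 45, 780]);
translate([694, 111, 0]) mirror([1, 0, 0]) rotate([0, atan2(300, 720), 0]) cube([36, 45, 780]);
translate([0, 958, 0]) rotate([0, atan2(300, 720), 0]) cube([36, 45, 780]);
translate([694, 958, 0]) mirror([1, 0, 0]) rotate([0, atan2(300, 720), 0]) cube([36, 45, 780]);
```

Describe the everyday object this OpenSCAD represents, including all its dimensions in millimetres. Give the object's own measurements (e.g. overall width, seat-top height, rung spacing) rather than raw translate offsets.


A sawhorse. A 94×1114×46 mm beam (x, y, z) sits on two A-frame leg pairs. Each pair is two raked legs of 36×45 mm section (45 mm along y) splaying symmetrically in x. Each leg rises 720 mm vertically over 300 mm of horizontal reach and is 780 mm long along its own axis. Every leg's outer bottom edge rests on the floor and its outer top edge meets a bottom edge of the beam — the left legs (tilting toward +x) meet the beam's −x bottom edge, the right legs (their mirror images, tilting toward −x) meet its +x bottom edge — so the leg tops tuck under the beam, the beam's underside is 720 mm above the floor, and the feet are 694 mm apart outside-to-outside with the beam centred between them. The two leg pairs are set in 111 mm from either end of the beam.


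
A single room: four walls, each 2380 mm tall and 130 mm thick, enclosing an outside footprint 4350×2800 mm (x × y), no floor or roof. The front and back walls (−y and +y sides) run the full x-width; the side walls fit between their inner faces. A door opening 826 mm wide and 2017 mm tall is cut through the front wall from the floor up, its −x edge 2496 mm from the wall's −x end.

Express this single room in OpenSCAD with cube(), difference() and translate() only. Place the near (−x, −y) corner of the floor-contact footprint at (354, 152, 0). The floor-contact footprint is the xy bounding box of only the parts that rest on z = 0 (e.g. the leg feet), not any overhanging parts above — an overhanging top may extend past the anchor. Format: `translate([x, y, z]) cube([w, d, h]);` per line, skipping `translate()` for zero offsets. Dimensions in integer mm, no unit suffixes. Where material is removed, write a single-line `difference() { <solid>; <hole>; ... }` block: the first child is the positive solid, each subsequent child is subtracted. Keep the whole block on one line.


difference() { translate([354, 152, 0]) cube([4350, 130, 2380]); translate([2850, 152, 0]) cube([826, 130, 2017]); }
translate([354, 2822, 0]) cube([4350, 130, 2380]);
translate([354, 282, 0]) cube([130, 2540, 2380]);
translate([4574, 282, 0]) cube([130, 2540, 2380]);


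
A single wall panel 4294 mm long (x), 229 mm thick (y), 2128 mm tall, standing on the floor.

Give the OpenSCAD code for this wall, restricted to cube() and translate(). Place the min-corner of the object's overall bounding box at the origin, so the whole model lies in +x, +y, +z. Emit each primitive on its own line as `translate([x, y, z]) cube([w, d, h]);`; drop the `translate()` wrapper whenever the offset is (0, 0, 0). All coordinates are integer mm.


cube([4294, 229, 2128]);


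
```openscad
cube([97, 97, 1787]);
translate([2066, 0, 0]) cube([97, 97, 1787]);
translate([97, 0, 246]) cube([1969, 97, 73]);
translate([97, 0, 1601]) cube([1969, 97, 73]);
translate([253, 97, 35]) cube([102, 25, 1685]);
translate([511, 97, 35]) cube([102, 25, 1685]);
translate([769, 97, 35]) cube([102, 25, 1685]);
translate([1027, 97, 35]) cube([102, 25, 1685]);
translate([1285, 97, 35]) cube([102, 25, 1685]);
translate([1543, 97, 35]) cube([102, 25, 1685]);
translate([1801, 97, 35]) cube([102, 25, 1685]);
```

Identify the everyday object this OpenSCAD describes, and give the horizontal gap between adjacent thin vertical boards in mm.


A fence section. The picket gap is 156 mm.

Two posts, two rails, 7 pickets — a fence section. Span 1969 mm holds 7 pickets of 102 mm with 8 equal gaps: ⌊(1969 − 7·102) / 8⌋ = 156 mm.


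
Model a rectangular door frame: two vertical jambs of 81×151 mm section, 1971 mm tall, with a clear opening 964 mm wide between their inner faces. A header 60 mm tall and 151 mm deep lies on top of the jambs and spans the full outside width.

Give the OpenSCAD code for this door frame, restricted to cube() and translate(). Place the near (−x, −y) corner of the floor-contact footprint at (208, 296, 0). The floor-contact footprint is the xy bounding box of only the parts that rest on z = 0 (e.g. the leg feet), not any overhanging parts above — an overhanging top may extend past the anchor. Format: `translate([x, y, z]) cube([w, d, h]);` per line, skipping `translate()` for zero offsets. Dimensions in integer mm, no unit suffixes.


translate([208, 296, 0]) cube([81, 151, 1971]);
translate([1253, 296, 0]) cube([81, 151, 1971]);
translate([208, 296, 1971]) cube([1126, 151, 60]);


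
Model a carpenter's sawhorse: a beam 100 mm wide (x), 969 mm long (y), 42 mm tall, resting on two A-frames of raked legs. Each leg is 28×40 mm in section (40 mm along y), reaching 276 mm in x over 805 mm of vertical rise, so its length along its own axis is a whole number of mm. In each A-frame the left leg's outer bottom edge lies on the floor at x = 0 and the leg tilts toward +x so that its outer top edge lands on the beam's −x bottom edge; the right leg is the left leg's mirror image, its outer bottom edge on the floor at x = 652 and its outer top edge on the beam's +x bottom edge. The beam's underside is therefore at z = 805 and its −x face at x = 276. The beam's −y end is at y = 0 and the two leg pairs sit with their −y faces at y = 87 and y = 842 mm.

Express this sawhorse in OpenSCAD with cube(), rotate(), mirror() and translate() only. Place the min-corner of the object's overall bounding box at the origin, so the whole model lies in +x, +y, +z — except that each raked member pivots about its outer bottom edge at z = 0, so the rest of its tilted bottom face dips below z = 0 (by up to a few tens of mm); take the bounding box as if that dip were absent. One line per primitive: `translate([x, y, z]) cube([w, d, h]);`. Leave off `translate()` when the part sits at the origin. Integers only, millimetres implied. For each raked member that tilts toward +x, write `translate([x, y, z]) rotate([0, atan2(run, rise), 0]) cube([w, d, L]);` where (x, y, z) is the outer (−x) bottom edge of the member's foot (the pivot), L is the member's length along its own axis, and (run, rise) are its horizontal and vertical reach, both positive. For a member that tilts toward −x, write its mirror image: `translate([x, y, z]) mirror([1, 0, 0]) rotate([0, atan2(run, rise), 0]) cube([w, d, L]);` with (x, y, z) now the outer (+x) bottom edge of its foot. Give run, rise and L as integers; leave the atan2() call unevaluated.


translate([276, 0, 805]) cube([100, 969, 42]);
translate([0, 87, 0]) rotate([0, atan2(276, 805), 0]) cube([28, 40, 851]);
translate([652, 87, 0]) mirror([1, 0, 0]) rotate([0, atan2(276, 805), 0]) cube([28, 40, 851]);
translate([0, 842, 0]) rotate([0, atan2(276, 805), 0]) cube([28, 40, 851]);
translate([652, 842, 0]) mirror([1, 0, 0]) rotate([0, atan2(276, 805), 0]) cube([28, 40, 851]);


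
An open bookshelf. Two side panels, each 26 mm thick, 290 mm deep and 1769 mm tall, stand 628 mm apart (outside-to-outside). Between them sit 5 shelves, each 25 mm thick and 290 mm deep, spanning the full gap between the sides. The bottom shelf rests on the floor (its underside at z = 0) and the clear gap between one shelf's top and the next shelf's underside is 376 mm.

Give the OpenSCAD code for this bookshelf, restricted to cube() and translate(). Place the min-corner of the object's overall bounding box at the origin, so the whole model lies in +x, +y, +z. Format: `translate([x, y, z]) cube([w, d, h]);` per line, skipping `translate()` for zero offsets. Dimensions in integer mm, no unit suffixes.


cube([26, 290, 1769]);
translate([602, 0, 0]) cube([26, 290, 1769]);
translate([26, 0, 0]) cube([576, 290, 25]);
translate([26, 0, 401]) cube([576, 290, 25]);
translate([26, 0, 802]) cube([576, 290, 25]);
translate([26, 0, 1203]) cube([576, 290, 25]);
translate([26, 0, 1604]) cube([576, 290, 25]);


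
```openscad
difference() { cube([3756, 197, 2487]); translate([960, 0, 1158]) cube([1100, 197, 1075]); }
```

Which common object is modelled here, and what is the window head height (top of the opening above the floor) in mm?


A wall with a window opening. The window head height is 2233 mm.

A wall with a rectangular opening subtracted — a window. Sill at z = 1158, opening 1075 mm tall, so the head is at 1158 + 1075 = 2233 mm.


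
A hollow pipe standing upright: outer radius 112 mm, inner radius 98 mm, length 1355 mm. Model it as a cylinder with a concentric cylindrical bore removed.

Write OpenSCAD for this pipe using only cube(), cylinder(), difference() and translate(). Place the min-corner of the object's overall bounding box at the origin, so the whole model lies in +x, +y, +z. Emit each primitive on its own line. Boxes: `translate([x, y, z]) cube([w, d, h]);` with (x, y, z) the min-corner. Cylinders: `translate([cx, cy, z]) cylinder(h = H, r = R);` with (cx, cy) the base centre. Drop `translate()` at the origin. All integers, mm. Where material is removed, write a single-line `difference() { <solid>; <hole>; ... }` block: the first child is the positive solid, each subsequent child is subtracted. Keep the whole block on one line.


difference() { translate([112, 112, 0]) cylinder(h = 1355, r = 112); translate([112, 112, 0]) cylinder(h = 1355, r = 98); }


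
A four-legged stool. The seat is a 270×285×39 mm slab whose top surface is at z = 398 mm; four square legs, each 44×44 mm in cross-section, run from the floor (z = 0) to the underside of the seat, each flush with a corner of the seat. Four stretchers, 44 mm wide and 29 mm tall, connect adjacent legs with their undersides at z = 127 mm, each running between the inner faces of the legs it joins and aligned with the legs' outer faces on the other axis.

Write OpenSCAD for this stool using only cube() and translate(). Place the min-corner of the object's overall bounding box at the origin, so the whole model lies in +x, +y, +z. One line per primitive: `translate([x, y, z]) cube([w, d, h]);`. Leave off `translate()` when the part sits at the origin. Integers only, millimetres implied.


// leg_h = 398 - 39 = 359
// stretcher span = 270 - 2*44 = 182
translate([0, 0, 359]) cube([270, 285, 39]);
cube([44, 44, 359]);
translate([226, 0, 0]) cube([44, 44, 359]);
translate([0, 241, 0]) cube([44, 44, 359]);
translate([226, 241, 0]) cube([44, 44, 359]);
translate([44, 0, 127]) cube([182, 44, 29]);
translate([44, 241, 127]) cube([182, 44, 29]);
translate([0, 44, 127]) cube([44, 197, 29]);
translate([226, 44, 127]) cube([44, 197, 29]);


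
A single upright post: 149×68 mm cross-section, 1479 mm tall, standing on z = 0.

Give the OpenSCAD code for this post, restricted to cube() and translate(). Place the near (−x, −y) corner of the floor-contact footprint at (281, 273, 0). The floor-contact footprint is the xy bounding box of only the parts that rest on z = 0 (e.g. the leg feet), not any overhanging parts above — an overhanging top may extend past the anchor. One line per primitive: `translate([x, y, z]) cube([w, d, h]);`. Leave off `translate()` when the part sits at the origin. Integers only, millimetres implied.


translate([281, 273, 0]) cube([149, 68, 1479]);
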